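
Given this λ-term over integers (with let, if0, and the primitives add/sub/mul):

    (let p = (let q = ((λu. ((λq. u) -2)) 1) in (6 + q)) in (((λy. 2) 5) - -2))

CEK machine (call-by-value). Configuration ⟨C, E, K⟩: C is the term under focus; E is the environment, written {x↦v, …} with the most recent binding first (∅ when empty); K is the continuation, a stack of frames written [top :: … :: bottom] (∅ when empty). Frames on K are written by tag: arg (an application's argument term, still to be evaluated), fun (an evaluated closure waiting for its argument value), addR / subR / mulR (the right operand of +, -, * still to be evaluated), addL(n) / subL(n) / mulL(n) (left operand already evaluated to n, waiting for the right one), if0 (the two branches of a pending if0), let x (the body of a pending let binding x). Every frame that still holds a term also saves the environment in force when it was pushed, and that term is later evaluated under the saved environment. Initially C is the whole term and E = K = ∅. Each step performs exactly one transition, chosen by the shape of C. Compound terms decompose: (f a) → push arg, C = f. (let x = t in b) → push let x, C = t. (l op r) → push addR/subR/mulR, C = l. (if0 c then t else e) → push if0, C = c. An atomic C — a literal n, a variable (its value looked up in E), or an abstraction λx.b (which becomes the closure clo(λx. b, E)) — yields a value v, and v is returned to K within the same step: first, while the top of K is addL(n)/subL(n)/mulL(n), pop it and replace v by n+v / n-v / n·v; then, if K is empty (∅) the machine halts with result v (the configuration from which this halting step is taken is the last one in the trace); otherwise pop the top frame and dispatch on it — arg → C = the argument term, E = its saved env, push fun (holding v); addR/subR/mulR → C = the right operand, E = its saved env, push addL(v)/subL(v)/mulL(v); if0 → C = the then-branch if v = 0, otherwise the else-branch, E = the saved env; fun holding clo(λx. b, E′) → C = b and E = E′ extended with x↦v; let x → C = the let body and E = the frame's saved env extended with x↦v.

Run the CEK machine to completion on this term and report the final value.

[0] <C=(let p = (let q = ((λu. ((λq. u) -2)) 1) in (6 + q)) in (((λy. 2) 5) - -2)), E=∅, K=∅>
[1] <C=(let q = ((λu. ((λq. u) -2)) 1) in (6 + q)), E=∅, K=[let p]>
[2] <C=((λu. ((λq. u) -2)) 1), E=∅, K=[let q :: let p]>
[3] <C=(λu. ((λq. u) -2)), E=∅, K=[arg :: let q :: let p]>
[4] <C=1, E=∅, K=[fun :: let q :: let p]>
[5] <C=((λq. u) -2), E={u↦1}, K=[let q :: let p]>
[6] <C=(λq. u), E={u↦1}, K=[arg :: let q :: let p]>
[7] <C=-2, E={u↦1}, K=[fun :: let q :: let p]>
[8] <C=u, E={q↦-2, u↦1}, K=[let q :: let p]>
[9] <C=(6 + q), E={q↦1}, K=[let p]>
[10] <C=6, E={q↦1}, K=[addR :: let p]>
[11] <C=q, E={q↦1}, K=[addL(6) :: let p]>
[12] <C=(((λy. 2) 5) - -2), E={p↦7}, K=∅>
[13] <C=((λy. 2) 5), E={p↦7}, K=[subR]>
[14] <C=(λy. 2), E={p↦7}, K=[arg :: subR]>
[15] <C=5, E={p↦7}, K=[fun :: subR]>
[16] <C=2, E={y↦5, p↦7}, K=[subR]>
[17] <C=-2, E={p↦7}, K=[subL(2)]>
→ final value 4

Answer: 4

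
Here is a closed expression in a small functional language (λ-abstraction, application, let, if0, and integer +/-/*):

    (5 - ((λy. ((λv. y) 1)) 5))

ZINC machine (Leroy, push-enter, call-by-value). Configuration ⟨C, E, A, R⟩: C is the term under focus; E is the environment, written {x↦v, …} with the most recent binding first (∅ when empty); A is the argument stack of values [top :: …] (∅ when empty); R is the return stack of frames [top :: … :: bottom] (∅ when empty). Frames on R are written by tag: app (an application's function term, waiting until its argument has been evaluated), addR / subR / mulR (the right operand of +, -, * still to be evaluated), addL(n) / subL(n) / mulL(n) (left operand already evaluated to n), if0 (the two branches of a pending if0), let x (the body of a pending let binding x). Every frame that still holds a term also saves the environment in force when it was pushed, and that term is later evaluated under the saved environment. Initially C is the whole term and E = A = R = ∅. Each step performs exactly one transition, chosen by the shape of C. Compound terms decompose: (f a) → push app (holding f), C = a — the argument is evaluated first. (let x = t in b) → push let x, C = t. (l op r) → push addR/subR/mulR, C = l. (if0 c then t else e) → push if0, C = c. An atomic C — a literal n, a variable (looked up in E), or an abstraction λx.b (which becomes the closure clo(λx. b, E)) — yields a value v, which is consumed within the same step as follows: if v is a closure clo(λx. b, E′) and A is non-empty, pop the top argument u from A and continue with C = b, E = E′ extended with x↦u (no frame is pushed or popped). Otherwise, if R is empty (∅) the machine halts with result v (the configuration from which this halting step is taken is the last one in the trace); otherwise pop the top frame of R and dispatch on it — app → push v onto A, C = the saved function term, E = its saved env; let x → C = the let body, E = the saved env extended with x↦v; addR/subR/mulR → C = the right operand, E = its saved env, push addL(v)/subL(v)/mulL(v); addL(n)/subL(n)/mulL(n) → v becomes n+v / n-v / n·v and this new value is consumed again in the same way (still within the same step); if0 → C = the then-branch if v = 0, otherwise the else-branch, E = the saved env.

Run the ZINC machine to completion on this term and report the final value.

Answer: 0

Execution trace:
0. <C=(5 - ((λy. ((λv. y) 1)) 5)), E=∅, A=∅, R=∅>
1. <C=5, E=∅, A=∅, R=[subR]>
2. <C=((λy. ((λv. y) 1)) 5), E=∅, A=∅, R=[subL(5)]>
3. <C=5, E=∅, A=∅, R=[app :: subL(5)]>
4. <C=(λy. ((λv. y) 1)), E=∅, A=[5], R=[subL(5)]>
5. <C=((λv. y) 1), E={y↦5}, A=∅, R=[subL(5)]>
6. <C=1, E={y↦5}, A=∅, R=[app :: subL(5)]>
7. <C=(λv. y), E={y↦5}, A=[1], R=[subL(5)]>
8. <C=y, E={v↦1, y↦5}, A=∅, R=[subL(5)]>
→ final value 0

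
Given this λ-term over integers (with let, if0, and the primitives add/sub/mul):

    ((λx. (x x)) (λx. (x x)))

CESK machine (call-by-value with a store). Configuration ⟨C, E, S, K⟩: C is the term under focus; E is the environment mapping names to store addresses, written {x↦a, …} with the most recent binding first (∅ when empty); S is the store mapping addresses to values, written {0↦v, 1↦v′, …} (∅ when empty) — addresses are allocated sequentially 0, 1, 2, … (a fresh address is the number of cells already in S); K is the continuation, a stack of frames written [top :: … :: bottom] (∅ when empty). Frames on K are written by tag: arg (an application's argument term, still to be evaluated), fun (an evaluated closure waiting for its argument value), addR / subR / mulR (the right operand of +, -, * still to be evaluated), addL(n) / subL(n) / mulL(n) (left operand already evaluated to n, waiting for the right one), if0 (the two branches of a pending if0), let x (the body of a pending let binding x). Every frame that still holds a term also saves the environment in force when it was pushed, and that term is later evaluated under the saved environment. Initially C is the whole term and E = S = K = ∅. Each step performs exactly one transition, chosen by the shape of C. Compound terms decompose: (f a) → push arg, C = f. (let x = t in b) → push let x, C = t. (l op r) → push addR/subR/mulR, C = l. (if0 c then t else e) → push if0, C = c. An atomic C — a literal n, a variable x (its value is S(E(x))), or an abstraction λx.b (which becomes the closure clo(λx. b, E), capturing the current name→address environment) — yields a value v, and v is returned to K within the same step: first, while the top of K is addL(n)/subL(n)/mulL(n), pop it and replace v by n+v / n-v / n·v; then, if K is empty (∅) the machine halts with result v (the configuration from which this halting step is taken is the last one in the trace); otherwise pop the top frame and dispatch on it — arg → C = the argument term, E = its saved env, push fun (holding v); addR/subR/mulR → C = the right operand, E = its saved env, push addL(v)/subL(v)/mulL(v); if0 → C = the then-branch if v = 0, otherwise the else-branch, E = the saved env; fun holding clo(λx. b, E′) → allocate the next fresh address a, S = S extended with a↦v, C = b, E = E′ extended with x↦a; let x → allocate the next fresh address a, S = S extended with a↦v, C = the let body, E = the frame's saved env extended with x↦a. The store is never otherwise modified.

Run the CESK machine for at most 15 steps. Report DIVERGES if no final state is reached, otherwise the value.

t=0: <C=((λx. (x x)) (λx. (x x))), E=∅, S=∅, K=∅>
t=1: <C=(λx. (x x)), E=∅, S=∅, K=[arg]>
t=2: <C=(λx. (x x)), E=∅, S=∅, K=[fun]>
t=3: <C=(x x), E={x↦0}, S={0↦clo(λx. (x x), ∅)}, K=∅>
t=4: <C=x, E={x↦0}, S={0↦clo(λx. (x x), ∅)}, K=[arg]>
t=5: <C=x, E={x↦0}, S={0↦clo(λx. (x x), ∅)}, K=[fun]>
t=6: <C=(x x), E={x↦1}, S={0↦clo(λx. (x x), ∅), 1↦clo(λx. (x x), ∅)}, K=∅>
t=7: <C=x, E={x↦1}, S={0↦clo(λx. (x x), ∅), 1↦clo(λx. (x x), ∅)}, K=[arg]>
t=8: <C=x, E={x↦1}, S={0↦clo(λx. (x x), ∅), 1↦clo(λx. (x x), ∅)}, K=[fun]>
t=9: <C=(x x), E={x↦2}, S={0↦clo(λx. (x x), ∅), 1↦clo(λx. (x x), ∅), 2↦clo(λx. (x x), ∅)}, K=∅>
t=10: <C=x, E={x↦2}, S={0↦clo(λx. (x x), ∅), 1↦clo(λx. (x x), ∅), 2↦clo(λx. (x x), ∅)}, K=[arg]>
t=11: <C=x, E={x↦2}, S={0↦clo(λx. (x x), ∅), 1↦clo(λx. (x x), ∅), 2↦clo(λx. (x x), ∅)}, K=[fun]>
t=12: <C=(x x), E={x↦3}, S={0↦clo(λx. (x x), ∅), 1↦clo(λx. (x x), ∅), 2↦clo(λx. (x x), ∅), 3↦clo(λx. (x x), ∅)}, K=∅>
t=13: <C=x, E={x↦3}, S={0↦clo(λx. (x x), ∅), 1↦clo(λx. (x x), ∅), 2↦clo(λx. (x x), ∅), 3↦clo(λx. (x x), ∅)}, K=[arg]>
t=14: <C=x, E={x↦3}, S={0↦clo(λx. (x x), ∅), 1↦clo(λx. (x x), ∅), 2↦clo(λx. (x x), ∅), 3↦clo(λx. (x x), ∅)}, K=[fun]>
t=15: <C=(x x), E={x↦4}, S={0↦clo(λx. (x x), ∅), 1↦clo(λx. (x x), ∅), 2↦clo(λx. (x x), ∅), 3↦clo(λx. (x x), ∅), 4↦clo(λx. (x x), ∅)}, K=∅>
→ 15 transitions taken and the configuration is still not final: no result within 15 steps

Answer: DIVERGES (no final state within 15 steps)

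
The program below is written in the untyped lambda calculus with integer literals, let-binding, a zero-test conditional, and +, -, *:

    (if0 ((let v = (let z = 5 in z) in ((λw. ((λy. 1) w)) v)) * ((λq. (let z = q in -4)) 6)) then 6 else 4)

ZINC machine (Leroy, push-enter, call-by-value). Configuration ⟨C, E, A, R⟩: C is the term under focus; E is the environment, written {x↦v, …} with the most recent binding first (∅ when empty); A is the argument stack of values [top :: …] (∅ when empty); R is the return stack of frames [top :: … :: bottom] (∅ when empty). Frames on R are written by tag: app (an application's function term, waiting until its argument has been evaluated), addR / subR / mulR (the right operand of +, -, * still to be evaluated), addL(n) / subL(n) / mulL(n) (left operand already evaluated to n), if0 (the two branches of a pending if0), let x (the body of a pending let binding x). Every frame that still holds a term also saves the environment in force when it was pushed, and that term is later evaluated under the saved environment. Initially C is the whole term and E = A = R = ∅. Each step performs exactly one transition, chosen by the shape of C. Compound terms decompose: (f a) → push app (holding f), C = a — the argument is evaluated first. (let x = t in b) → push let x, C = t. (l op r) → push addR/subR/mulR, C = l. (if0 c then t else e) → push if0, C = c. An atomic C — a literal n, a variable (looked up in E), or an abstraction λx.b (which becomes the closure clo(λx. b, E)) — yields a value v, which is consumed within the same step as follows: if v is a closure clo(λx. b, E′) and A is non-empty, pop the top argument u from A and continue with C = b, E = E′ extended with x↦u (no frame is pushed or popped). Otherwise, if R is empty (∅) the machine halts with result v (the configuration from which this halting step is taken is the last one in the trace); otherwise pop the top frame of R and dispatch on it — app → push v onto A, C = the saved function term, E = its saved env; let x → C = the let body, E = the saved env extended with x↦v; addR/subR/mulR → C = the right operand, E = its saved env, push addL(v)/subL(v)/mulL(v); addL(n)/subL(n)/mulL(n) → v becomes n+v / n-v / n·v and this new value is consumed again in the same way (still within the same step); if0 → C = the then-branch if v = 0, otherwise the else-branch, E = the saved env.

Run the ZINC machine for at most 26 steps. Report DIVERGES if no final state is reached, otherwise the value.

Answer: 4

Execution trace:
step 0: <C=(if0 ((let v = (let z = 5 in z) in ((λw. ((λy. 1) w)) v)) * ((λq. (let z = q in -4)) 6)) then 6 else 4), E=∅, A=∅, R=∅>
step 1: <C=((let v = (let z = 5 in z) in ((λw. ((λy. 1) w)) v)) * ((λq. (let z = q in -4)) 6)), E=∅, A=∅, R=[if0]>
step 2: <C=(let v = (let z = 5 in z) in ((λw. ((λy. 1) w)) v)), E=∅, A=∅, R=[mulR :: if0]>
step 3: <C=(let z = 5 in z), E=∅, A=∅, R=[let v :: mulR :: if0]>
step 4: <C=5, E=∅, A=∅, R=[let z :: let v :: mulR :: if0]>
step 5: <C=z, E={z↦5}, A=∅, R=[let v :: mulR :: if0]>
step 6: <C=((λw. ((λy. 1) w)) v), E={v↦5}, A=∅, R=[mulR :: if0]>
step 7: <C=v, E={v↦5}, A=∅, R=[app :: mulR :: if0]>
step 8: <C=(λw. ((λy. 1) w)), E={v↦5}, A=[5], R=[mulR :: if0]>
step 9: <C=((λy. 1) w), E={w↦5, v↦5}, A=∅, R=[mulR :: if0]>
step 10: <C=w, E={w↦5, v↦5}, A=∅, R=[app :: mulR :: if0]>
step 11: <C=(λy. 1), E={w↦5, v↦5}, A=[5], R=[mulR :: if0]>
step 12: <C=1, E={y↦5, w↦5, v↦5}, A=∅, R=[mulR :: if0]>
step 13: <C=((λq. (let z = q in -4)) 6), E=∅, A=∅, R=[mulL(1) :: if0]>
step 14: <C=6, E=∅, A=∅, R=[app :: mulL(1) :: if0]>
step 15: <C=(λq. (let z = q in -4)), E=∅, A=[6], R=[mulL(1) :: if0]>
step 16: <C=(let z = q in -4), E={q↦6}, A=∅, R=[mulL(1) :: if0]>
step 17: <C=q, E={q↦6}, A=∅, R=[let z :: mulL(1) :: if0]>
step 18: <C=-4, E={z↦6, q↦6}, A=∅, R=[mulL(1) :: if0]>
step 19: <C=4, E=∅, A=∅, R=∅>
→ final value 4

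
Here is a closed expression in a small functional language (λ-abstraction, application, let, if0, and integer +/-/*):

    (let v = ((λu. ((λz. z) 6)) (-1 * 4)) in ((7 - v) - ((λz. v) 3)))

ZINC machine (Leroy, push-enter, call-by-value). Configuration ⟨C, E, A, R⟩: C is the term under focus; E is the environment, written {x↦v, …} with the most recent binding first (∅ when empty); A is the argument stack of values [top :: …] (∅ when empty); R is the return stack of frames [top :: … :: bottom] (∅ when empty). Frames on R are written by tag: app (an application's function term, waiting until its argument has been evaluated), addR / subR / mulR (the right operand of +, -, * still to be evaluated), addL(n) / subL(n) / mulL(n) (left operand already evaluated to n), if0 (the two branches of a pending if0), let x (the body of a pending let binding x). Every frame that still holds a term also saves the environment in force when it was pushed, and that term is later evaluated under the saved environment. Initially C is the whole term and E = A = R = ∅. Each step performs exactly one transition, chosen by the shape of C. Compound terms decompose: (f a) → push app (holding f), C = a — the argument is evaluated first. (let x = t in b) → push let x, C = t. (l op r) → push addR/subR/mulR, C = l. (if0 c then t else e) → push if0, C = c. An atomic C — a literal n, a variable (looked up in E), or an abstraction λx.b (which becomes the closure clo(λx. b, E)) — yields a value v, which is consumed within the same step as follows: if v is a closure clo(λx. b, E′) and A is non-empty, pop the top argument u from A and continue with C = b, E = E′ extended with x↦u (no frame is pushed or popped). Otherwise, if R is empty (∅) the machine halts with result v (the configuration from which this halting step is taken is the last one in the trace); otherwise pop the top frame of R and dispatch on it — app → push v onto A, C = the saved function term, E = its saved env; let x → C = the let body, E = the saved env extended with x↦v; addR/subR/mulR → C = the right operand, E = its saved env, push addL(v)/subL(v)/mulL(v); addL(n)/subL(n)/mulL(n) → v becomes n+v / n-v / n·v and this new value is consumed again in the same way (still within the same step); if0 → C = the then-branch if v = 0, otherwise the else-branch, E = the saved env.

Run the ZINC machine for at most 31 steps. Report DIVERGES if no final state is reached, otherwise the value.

Answer: -5

Execution trace:
[0] ⟨C=(let v = ((λu. ((λz. z) 6)) (-1 * 4)) in ((7 - v) - ((λz. v) 3))); E=∅; A=∅; R=∅⟩
[1] ⟨C=((λu. ((λz. z) 6)) (-1 * 4)); E=∅; A=∅; R=[let v]⟩
[2] ⟨C=(-1 * 4); E=∅; A=∅; R=[app :: let v]⟩
[3] ⟨C=-1; E=∅; A=∅; R=[mulR :: app :: let v]⟩
[4] ⟨C=4; E=∅; A=∅; R=[mulL(-1) :: app :: let v]⟩
[5] ⟨C=(λu. ((λz. z) 6)); E=∅; A=[-4]; R=[let v]⟩
[6] ⟨C=((λz. z) 6); E={u↦-4}; A=∅; R=[let v]⟩
[7] ⟨C=6; E={u↦-4}; A=∅; R=[app :: let v]⟩
[8] ⟨C=(λz. z); E={u↦-4}; A=[6]; R=[let v]⟩
[9] ⟨C=z; E={z↦6, u↦-4}; A=∅; R=[let v]⟩
[10] ⟨C=((7 - v) - ((λz. v) 3)); E={v↦6}; A=∅; R=∅⟩
[11] ⟨C=(7 - v); E={v↦6}; A=∅; R=[subR]⟩
[12] ⟨C=7; E={v↦6}; A=∅; R=[subR :: subR]⟩
[13] ⟨C=v; E={v↦6}; A=∅; R=[subL(7) :: subR]⟩
[14] ⟨C=((λz. v) 3); E={v↦6}; A=∅; R=[subL(1)]⟩
[15] ⟨C=3; E={v↦6}; A=∅; R=[app :: subL(1)]⟩
[16] ⟨C=(λz. v); E={v↦6}; A=[3]; R=[subL(1)]⟩
[17] ⟨C=v; E={z↦3, v↦6}; A=∅; R=[subL(1)]⟩
→ final value -5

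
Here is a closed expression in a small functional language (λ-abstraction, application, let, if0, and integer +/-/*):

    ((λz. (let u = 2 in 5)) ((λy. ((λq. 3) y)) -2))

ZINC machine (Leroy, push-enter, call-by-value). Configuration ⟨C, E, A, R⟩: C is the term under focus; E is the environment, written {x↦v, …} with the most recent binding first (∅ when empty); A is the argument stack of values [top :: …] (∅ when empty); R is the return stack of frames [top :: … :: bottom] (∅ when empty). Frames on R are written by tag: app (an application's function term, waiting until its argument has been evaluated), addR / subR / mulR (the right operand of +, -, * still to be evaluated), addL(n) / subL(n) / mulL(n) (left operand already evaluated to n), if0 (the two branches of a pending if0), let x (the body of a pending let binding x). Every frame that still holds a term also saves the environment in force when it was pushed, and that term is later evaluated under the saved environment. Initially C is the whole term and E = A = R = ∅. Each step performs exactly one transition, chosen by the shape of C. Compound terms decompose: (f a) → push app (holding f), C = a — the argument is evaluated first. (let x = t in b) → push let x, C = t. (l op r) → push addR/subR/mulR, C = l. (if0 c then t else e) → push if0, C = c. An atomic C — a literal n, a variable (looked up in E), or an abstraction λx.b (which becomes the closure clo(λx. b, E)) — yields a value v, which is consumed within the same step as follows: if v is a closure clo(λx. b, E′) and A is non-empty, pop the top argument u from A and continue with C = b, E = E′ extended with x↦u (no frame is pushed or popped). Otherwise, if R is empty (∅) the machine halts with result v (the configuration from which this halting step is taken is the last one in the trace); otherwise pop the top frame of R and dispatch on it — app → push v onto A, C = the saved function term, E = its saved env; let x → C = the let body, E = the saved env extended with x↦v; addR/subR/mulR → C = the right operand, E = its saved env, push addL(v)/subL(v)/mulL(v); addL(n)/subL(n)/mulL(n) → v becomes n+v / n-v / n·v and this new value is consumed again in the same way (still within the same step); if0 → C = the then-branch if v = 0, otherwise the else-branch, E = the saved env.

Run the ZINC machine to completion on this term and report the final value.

t=0: <C=((λz. (let u = 2 in 5)) ((λy. ((λq. 3) y)) -2)), E=∅, A=∅, R=∅>
t=1: <C=((λy. ((λq. 3) y)) -2), E=∅, A=∅, R=[app]>
t=2: <C=-2, E=∅, A=∅, R=[app :: app]>
t=3: <C=(λy. ((λq. 3) y)), E=∅, A=[-2], R=[app]>
t=4: <C=((λq. 3) y), E={y↦-2}, A=∅, R=[app]>
t=5: <C=y, E={y↦-2}, A=∅, R=[app :: app]>
t=6: <C=(λq. 3), E={y↦-2}, A=[-2], R=[app]>
t=7: <C=3, E={q↦-2, y↦-2}, A=∅, R=[app]>
t=8: <C=(λz. (let u = 2 in 5)), E=∅, A=[3], R=∅>
t=9: <C=(let u = 2 in 5), E={z↦3}, A=∅, R=∅>
t=10: <C=2, E={z↦3}, A=∅, R=[let u]>
t=11: <C=5, E={u↦2, z↦3}, A=∅, R=∅>
→ final value 5

Answer: 5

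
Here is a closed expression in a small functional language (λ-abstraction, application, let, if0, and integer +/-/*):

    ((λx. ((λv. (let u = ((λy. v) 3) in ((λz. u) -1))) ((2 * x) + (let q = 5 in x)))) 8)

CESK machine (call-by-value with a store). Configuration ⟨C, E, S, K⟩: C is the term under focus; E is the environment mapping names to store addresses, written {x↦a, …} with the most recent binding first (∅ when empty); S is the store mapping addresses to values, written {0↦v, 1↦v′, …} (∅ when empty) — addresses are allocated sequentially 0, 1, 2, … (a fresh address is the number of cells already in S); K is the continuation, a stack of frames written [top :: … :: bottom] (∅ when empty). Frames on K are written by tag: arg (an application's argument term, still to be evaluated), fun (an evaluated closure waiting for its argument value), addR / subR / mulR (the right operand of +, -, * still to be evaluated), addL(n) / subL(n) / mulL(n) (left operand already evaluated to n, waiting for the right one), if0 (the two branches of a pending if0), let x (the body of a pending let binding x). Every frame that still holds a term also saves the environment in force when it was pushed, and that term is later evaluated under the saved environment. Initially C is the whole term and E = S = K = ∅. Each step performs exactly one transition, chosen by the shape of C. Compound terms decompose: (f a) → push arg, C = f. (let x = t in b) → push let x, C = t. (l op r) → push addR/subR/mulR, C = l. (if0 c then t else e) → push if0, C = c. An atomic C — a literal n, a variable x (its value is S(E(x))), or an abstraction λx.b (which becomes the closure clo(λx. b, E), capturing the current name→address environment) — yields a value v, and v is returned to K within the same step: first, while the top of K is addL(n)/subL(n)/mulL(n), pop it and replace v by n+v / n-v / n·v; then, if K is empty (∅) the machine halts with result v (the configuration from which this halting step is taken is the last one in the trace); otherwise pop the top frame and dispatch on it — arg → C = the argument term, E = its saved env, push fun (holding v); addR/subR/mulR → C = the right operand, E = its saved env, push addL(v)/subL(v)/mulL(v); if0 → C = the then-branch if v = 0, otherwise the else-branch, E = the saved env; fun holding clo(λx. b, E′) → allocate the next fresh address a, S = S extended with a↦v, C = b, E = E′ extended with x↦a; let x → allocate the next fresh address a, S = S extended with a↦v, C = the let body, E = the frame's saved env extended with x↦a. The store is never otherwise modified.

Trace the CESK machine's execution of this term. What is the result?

Answer: 24

Execution trace:
0. [C=((λx. ((λv. (let u = ((λy. v) 3) in ((λz. u) -1))) ((2 * x) + (let q = 5 in x)))) 8) | E=∅ | S=∅ | K=∅]
1. [C=(λx. ((λv. (let u = ((λy. v) 3) in ((λz. u) -1))) ((2 * x) + (let q = 5 in x)))) | E=∅ | S=∅ | K=[arg]]
2. [C=8 | E=∅ | S=∅ | K=[fun]]
3. [C=((λv. (let u = ((λy. v) 3) in ((λz. u) -1))) ((2 * x) + (let q = 5 in x))) | E={x↦0} | S={0↦8} | K=∅]
4. [C=(λv. (let u = ((λy. v) 3) in ((λz. u) -1))) | E={x↦0} | S={0↦8} | K=[arg]]
5. [C=((2 * x) + (let q = 5 in x)) | E={x↦0} | S={0↦8} | K=[fun]]
6. [C=(2 * x) | E={x↦0} | S={0↦8} | K=[addR :: fun]]
7. [C=2 | E={x↦0} | S={0↦8} | K=[mulR :: addR :: fun]]
8. [C=x | E={x↦0} | S={0↦8} | K=[mulL(2) :: addR :: fun]]
9. [C=(let q = 5 in x) | E={x↦0} | S={0↦8} | K=[addL(16) :: fun]]
10. [C=5 | E={x↦0} | S={0↦8} | K=[let q :: addL(16) :: fun]]
11. [C=x | E={q↦1, x↦0} | S={0↦8, 1↦5} | K=[addL(16) :: fun]]
12. [C=(let u = ((λy. v) 3) in ((λz. u) -1)) | E={v↦2, x↦0} | S={0↦8, 1↦5, 2↦24} | K=∅]
13. [C=((λy. v) 3) | E={v↦2, x↦0} | S={0↦8, 1↦5, 2↦24} | K=[let u]]
14. [C=(λy. v) | E={v↦2, x↦0} | S={0↦8, 1↦5, 2↦24} | K=[arg :: let u]]
15. [C=3 | E={v↦2, x↦0} | S={0↦8, 1↦5, 2↦24} | K=[fun :: let u]]
16. [C=v | E={y↦3, v↦2, x↦0} | S={0↦8, 1↦5, 2↦24, 3↦3} | K=[let u]]
17. [C=((λz. u) -1) | E={u↦4, v↦2, x↦0} | S={0↦8, 1↦5, 2↦24, 3↦3, 4↦24} | K=∅]
18. [C=(λz. u) | E={u↦4, v↦2, x↦0} | S={0↦8, 1↦5, 2↦24, 3↦3, 4↦24} | K=[arg]]
19. [C=-1 | E={u↦4, v↦2, x↦0} | S={0↦8, 1↦5, 2↦24, 3↦3, 4↦24} | K=[fun]]
20. [C=u | E={z↦5, u↦4, v↦2, x↦0} | S={0↦8, 1↦5, 2↦24, 3↦3, 4↦24, 5↦-1} | K=∅]
→ final value 24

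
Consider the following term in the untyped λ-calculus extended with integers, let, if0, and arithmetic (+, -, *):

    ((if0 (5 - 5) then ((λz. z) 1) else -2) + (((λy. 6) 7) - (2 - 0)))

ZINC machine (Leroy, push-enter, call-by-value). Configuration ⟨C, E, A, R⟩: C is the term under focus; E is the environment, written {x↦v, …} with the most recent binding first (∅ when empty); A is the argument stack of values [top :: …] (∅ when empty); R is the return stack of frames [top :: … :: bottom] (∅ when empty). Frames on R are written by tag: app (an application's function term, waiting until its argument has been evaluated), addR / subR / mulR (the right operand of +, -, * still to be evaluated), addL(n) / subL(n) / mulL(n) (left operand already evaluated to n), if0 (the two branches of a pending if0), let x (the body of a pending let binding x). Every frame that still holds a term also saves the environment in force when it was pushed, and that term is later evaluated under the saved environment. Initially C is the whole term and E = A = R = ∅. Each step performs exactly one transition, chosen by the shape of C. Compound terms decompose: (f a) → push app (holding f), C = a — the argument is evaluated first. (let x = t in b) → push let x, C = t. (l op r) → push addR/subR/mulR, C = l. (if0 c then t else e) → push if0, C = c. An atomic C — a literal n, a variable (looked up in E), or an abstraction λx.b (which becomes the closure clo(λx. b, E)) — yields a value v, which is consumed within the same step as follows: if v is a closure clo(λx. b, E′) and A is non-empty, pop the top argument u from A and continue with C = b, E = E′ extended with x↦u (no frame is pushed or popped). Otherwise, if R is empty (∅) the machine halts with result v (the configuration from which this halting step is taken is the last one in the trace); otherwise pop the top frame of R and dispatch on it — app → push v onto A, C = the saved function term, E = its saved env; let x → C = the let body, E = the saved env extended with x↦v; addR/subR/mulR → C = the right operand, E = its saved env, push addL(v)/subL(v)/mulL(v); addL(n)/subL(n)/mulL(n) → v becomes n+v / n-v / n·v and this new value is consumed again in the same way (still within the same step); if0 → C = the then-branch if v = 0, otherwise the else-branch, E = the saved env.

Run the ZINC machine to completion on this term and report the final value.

Answer: 5

Derivation:
[0] [C=((if0 (5 - 5) then ((λz. z) 1) else -2) + (((λy. 6) 7) - (2 - 0))) | E=∅ | A=∅ | R=∅]
[1] [C=(if0 (5 - 5) then ((λz. z) 1) else -2) | E=∅ | A=∅ | R=[addR]]
[2] [C=(5 - 5) | E=∅ | A=∅ | R=[if0 :: addR]]
[3] [C=5 | E=∅ | A=∅ | R=[subR :: if0 :: addR]]
[4] [C=5 | E=∅ | A=∅ | R=[subL(5) :: if0 :: addR]]
[5] [C=((λz. z) 1) | E=∅ | A=∅ | R=[addR]]
[6] [C=1 | E=∅ | A=∅ | R=[app :: addR]]
[7] [C=(λz. z) | E=∅ | A=[1] | R=[addR]]
[8] [C=z | E={z↦1} | A=∅ | R=[addR]]
[9] [C=(((λy. 6) 7) - (2 - 0)) | E=∅ | A=∅ | R=[addL(1)]]
[10] [C=((λy. 6) 7) | E=∅ | A=∅ | R=[subR :: addL(1)]]
[11] [C=7 | E=∅ | A=∅ | R=[app :: subR :: addL(1)]]
[12] [C=(λy. 6) | E=∅ | A=[7] | R=[subR :: addL(1)]]
[13] [C=6 | E={y↦7} | A=∅ | R=[subR :: addL(1)]]
[14] [C=(2 - 0) | E=∅ | A=∅ | R=[subL(6) :: addL(1)]]
[15] [C=2 | E=∅ | A=∅ | R=[subR :: subL(6) :: addL(1)]]
[16] [C=0 | E=∅ | A=∅ | R=[subL(2) :: subL(6) :: addL(1)]]
→ final value 5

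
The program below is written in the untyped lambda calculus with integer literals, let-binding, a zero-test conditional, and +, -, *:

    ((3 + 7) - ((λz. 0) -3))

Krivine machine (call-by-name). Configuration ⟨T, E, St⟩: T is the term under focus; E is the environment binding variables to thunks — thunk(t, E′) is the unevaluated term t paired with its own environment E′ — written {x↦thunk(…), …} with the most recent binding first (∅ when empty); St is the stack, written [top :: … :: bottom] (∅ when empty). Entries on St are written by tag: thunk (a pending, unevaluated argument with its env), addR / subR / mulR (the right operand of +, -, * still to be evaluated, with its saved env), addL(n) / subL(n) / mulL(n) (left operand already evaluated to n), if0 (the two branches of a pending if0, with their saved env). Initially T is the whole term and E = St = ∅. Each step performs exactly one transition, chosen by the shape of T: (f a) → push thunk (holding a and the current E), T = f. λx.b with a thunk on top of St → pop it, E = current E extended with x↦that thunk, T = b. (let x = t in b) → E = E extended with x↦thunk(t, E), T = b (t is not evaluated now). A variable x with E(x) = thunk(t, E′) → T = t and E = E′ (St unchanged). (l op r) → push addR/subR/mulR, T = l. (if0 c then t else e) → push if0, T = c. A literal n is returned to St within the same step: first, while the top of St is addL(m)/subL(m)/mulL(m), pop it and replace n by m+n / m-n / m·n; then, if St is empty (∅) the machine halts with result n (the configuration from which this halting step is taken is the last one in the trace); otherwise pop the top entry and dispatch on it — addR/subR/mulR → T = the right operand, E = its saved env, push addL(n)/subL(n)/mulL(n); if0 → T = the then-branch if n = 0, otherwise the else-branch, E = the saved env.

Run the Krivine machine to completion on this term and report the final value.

Answer: 10

Execution trace:
step 0: [T=((3 + 7) - ((λz. 0) -3)) | E=∅ | St=∅]
step 1: [T=(3 + 7) | E=∅ | St=[subR]]
step 2: [T=3 | E=∅ | St=[addR :: subR]]
step 3: [T=7 | E=∅ | St=[addL(3) :: subR]]
step 4: [T=((λz. 0) -3) | E=∅ | St=[subL(10)]]
step 5: [T=(λz. 0) | E=∅ | St=[thunk :: subL(10)]]
step 6: [T=0 | E={z↦thunk(-3, ∅)} | St=[subL(10)]]
→ final value 10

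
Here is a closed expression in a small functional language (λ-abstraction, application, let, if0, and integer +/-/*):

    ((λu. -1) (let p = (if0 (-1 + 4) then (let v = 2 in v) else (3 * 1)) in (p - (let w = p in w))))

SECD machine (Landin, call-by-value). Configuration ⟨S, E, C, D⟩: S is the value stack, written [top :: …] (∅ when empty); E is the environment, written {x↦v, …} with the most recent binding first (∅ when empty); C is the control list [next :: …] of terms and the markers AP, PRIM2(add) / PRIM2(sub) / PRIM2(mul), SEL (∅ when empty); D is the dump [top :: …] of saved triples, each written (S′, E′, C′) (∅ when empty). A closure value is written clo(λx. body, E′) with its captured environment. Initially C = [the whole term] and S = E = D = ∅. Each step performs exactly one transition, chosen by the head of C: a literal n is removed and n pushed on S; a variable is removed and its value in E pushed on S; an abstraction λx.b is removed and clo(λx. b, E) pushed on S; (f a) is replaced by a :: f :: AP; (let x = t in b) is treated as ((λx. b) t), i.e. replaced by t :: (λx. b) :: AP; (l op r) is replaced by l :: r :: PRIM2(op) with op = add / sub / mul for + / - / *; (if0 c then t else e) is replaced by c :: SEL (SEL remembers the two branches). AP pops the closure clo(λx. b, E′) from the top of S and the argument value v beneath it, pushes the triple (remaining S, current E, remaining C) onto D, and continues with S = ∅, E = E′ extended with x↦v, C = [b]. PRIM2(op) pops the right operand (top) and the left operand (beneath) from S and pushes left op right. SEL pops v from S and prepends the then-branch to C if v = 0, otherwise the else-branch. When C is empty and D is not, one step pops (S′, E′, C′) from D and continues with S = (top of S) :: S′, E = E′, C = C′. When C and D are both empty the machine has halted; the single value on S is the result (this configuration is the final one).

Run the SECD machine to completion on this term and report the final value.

Answer: -1

Derivation:
[0] <S=∅, E=∅, C=[((λu. -1) (let p = (if0 (-1 + 4) then (let v = 2 in v) else (3 * 1)) in (p - (let w = p in w))))], D=∅>
[1] <S=∅, E=∅, C=[(let p = (if0 (-1 + 4) then (let v = 2 in v) else (3 * 1)) in (p - (let w = p in w))) :: (λu. -1) :: AP], D=∅>
[2] <S=∅, E=∅, C=[(if0 (-1 + 4) then (let v = 2 in v) else (3 * 1)) :: (λp. (p - (let w = p in w))) :: AP :: (λu. -1) :: AP], D=∅>
[3] <S=∅, E=∅, C=[(-1 + 4) :: SEL :: (λp. (p - (let w = p in w))) :: AP :: (λu. -1) :: AP], D=∅>
[4] <S=∅, E=∅, C=[-1 :: 4 :: PRIM2(add) :: SEL :: (λp. (p - (let w = p in w))) :: AP :: (λu. -1) :: AP], D=∅>
[5] <S=[-1], E=∅, C=[4 :: PRIM2(add) :: SEL :: (λp. (p - (let w = p in w))) :: AP :: (λu. -1) :: AP], D=∅>
[6] <S=[4 :: -1], E=∅, C=[PRIM2(add) :: SEL :: (λp. (p - (let w = p in w))) :: AP :: (λu. -1) :: AP], D=∅>
[7] <S=[3], E=∅, C=[SEL :: (λp. (p - (let w = p in w))) :: AP :: (λu. -1) :: AP], D=∅>
[8] <S=∅, E=∅, C=[(3 * 1) :: (λp. (p - (let w = p in w))) :: AP :: (λu. -1) :: AP], D=∅>
[9] <S=∅, E=∅, C=[3 :: 1 :: PRIM2(mul) :: (λp. (p - (let w = p in w))) :: AP :: (λu. -1) :: AP], D=∅>
[10] <S=[3], E=∅, C=[1 :: PRIM2(mul) :: (λp. (p - (let w = p in w))) :: AP :: (λu. -1) :: AP], D=∅>
[11] <S=[1 :: 3], E=∅, C=[PRIM2(mul) :: (λp. (p - (let w = p in w))) :: AP :: (λu. -1) :: AP], D=∅>
[12] <S=[3], E=∅, C=[(λp. (p - (let w = p in w))) :: AP :: (λu. -1) :: AP], D=∅>
[13] <S=[clo(λp. (p - (let w = p in w)), ∅) :: 3], E=∅, C=[AP :: (λu. -1) :: AP], D=∅>
[14] <S=∅, E={p↦3}, C=[(p - (let w = p in w))], D=[(∅, ∅, [(λu. -1) :: AP])]>
[15] <S=∅, E={p↦3}, C=[p :: (let w = p in w) :: PRIM2(sub)], D=[(∅, ∅, [(λu. -1) :: AP])]>
[16] <S=[3], E={p↦3}, C=[(let w = p in w) :: PRIM2(sub)], D=[(∅, ∅, [(λu. -1) :: AP])]>
[17] <S=[3], E={p↦3}, C=[p :: (λw. w) :: AP :: PRIM2(sub)], D=[(∅, ∅, [(λu. -1) :: AP])]>
[18] <S=[3 :: 3], E={p↦3}, C=[(λw. w) :: AP :: PRIM2(sub)], D=[(∅, ∅, [(λu. -1) :: AP])]>
[19] <S=[clo(λw. w, {p↦3}) :: 3 :: 3], E={p↦3}, C=[AP :: PRIM2(sub)], D=[(∅, ∅, [(λu. -1) :: AP])]>
[20] <S=∅, E={w↦3, p↦3}, C=[w], D=[([3], {p↦3}, [PRIM2(sub)]) :: (∅, ∅, [(λu. -1) :: AP])]>
[21] <S=[3], E={w↦3, p↦3}, C=∅, D=[([3], {p↦3}, [PRIM2(sub)]) :: (∅, ∅, [(λu. -1) :: AP])]>
[22] <S=[3 :: 3], E={p↦3}, C=[PRIM2(sub)], D=[(∅, ∅, [(λu. -1) :: AP])]>
[23] <S=[0], E={p↦3}, C=∅, D=[(∅, ∅, [(λu. -1) :: AP])]>
[24] <S=[0], E=∅, C=[(λu. -1) :: AP], D=∅>
[25] <S=[clo(λu. -1, ∅) :: 0], E=∅, C=[AP], D=∅>
[26] <S=∅, E={u↦0}, C=[-1], D=[(∅, ∅, ∅)]>
[27] <S=[-1], E={u↦0}, C=∅, D=[(∅, ∅, ∅)]>
[28] <S=[-1], E=∅, C=∅, D=∅>
→ final value -1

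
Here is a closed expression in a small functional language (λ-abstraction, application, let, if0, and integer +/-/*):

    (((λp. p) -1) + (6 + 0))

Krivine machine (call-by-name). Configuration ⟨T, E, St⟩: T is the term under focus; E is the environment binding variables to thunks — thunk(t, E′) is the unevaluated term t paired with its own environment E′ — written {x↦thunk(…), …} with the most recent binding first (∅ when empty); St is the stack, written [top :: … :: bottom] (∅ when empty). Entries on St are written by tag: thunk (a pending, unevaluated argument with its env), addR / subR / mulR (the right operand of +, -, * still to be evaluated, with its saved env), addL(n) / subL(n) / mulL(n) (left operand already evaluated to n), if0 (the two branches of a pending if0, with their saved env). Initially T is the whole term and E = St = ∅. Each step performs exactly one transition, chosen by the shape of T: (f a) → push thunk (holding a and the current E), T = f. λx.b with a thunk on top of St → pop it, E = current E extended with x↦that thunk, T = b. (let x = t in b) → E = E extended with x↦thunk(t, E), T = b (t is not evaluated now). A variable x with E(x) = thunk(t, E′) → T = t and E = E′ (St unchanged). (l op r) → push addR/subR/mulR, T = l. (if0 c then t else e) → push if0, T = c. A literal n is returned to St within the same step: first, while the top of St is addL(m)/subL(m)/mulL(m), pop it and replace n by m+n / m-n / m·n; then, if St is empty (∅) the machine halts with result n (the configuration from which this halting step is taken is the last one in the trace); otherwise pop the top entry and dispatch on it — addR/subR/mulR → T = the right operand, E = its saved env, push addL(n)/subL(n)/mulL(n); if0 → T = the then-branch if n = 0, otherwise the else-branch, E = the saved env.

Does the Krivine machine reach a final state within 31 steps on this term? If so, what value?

0. [T=(((λp. p) -1) + (6 + 0)) | E=∅ | St=∅]
1. [T=((λp. p) -1) | E=∅ | St=[addR]]
2. [T=(λp. p) | E=∅ | St=[thunk :: addR]]
3. [T=p | E={p↦thunk(-1, ∅)} | St=[addR]]
4. [T=-1 | E=∅ | St=[addR]]
5. [T=(6 + 0) | E=∅ | St=[addL(-1)]]
6. [T=6 | E=∅ | St=[addR :: addL(-1)]]
7. [T=0 | E=∅ | St=[addL(6) :: addL(-1)]]
→ final value 5

Answer: 5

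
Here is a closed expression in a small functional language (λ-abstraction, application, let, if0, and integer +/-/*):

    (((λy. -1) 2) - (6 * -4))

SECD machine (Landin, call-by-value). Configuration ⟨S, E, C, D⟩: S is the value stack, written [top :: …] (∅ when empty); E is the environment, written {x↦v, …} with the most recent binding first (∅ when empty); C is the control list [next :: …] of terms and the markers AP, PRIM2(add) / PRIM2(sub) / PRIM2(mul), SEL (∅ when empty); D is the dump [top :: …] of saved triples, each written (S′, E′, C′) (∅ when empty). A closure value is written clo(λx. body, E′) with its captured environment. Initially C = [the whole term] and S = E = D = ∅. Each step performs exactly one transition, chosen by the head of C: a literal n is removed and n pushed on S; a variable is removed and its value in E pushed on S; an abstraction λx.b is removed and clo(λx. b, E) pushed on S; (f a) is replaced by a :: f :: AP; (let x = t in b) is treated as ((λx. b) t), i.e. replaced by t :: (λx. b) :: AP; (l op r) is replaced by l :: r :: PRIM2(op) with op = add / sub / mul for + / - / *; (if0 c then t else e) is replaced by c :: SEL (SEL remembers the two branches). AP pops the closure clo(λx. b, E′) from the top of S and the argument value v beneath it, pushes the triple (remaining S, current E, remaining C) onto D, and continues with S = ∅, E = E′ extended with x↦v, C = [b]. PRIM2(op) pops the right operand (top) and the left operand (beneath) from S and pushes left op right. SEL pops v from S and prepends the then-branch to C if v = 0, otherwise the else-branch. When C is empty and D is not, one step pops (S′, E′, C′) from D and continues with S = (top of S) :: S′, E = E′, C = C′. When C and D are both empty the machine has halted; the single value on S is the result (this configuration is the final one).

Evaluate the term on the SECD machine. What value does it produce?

0. ⟨S=∅; E=∅; C=[(((λy. -1) 2) - (6 * -4))]; D=∅⟩
1. ⟨S=∅; E=∅; C=[((λy. -1) 2) :: (6 * -4) :: PRIM2(sub)]; D=∅⟩
2. ⟨S=∅; E=∅; C=[2 :: (λy. -1) :: AP :: (6 * -4) :: PRIM2(sub)]; D=∅⟩
3. ⟨S=[2]; E=∅; C=[(λy. -1) :: AP :: (6 * -4) :: PRIM2(sub)]; D=∅⟩
4. ⟨S=[clo(λy. -1, ∅) :: 2]; E=∅; C=[AP :: (6 * -4) :: PRIM2(sub)]; D=∅⟩
5. ⟨S=∅; E={y↦2}; C=[-1]; D=[(∅, ∅, [(6 * -4) :: PRIM2(sub)])]⟩
6. ⟨S=[-1]; E={y↦2}; C=∅; D=[(∅, ∅, [(6 * -4) :: PRIM2(sub)])]⟩
7. ⟨S=[-1]; E=∅; C=[(6 * -4) :: PRIM2(sub)]; D=∅⟩
8. ⟨S=[-1]; E=∅; C=[6 :: -4 :: PRIM2(mul) :: PRIM2(sub)]; D=∅⟩
9. ⟨S=[6 :: -1]; E=∅; C=[-4 :: PRIM2(mul) :: PRIM2(sub)]; D=∅⟩
10. ⟨S=[-4 :: 6 :: -1]; E=∅; C=[PRIM2(mul) :: PRIM2(sub)]; D=∅⟩
11. ⟨S=[-24 :: -1]; E=∅; C=[PRIM2(sub)]; D=∅⟩
12. ⟨S=[23]; E=∅; C=∅; D=∅⟩
→ final value 23

Answer: 23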